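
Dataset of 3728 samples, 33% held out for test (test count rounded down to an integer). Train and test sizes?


Test = ⌊3728·33/100⌋ = 1230
Train = 3728 - 1230 = 2498

Train: 2498, Test: 1230


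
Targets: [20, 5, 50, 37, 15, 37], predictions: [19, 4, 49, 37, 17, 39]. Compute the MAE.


Absolute errors: |20-19|=1, |5-4|=1, |50-49|=1, |37-37|=0, |15-17|=2, |37-39|=2
Sum = 7
MAE = 7/6 = 7/6

7/6


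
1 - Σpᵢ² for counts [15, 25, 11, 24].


Probabilities: [15/75, 25/75, 11/75, 24/75] ≈ [0.2, 0.3333, 0.1467, 0.32]
Σpᵢ² = (225 + 625 + 121 + 576)/75² = 1547/5625
Gini = 1 - Σpᵢ² = 1 - 1547/5625 = 0.725

0.725


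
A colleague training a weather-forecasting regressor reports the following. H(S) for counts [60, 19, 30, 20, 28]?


Probabilities: [60/157, 19/157, 30/157, 20/157, 28/157] ≈ [0.3822, 0.121, 0.1911, 0.1274, 0.1783]
H = -((60/157)·log₂(60/157) + (19/157)·log₂(19/157) + (30/157)·log₂(30/157) + (20/157)·log₂(20/157) + (28/157)·log₂(28/157))
  = 2.1776 bits

2.1776 bits


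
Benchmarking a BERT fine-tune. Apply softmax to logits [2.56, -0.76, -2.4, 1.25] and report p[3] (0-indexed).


Exponentials: e^2.56=12.9358, e^-0.76=0.4677, e^-2.4=0.0907, e^1.25=3.4903
Sum = 16.9845
Softmax = [0.7616, 0.0275, 0.0053, 0.2055]
p[3] = 3.4903/16.9845 = 0.2055

0.2055


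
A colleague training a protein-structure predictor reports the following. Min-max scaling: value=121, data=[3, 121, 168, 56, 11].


min=3, max=168
(121-3)/(168-3) = 118/165 = 0.7152

0.7152


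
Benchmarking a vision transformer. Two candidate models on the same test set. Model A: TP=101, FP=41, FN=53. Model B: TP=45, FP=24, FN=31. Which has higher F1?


Model A: P=101/142=0.7113, R=101/154=0.6558, F1=2PR/(P+R)=2TP/(2TP+FP+FN)=202/296=0.6824
Model B: P=45/69=0.6522, R=45/76=0.5921, F1=2PR/(P+R)=2TP/(2TP+FP+FN)=90/145=0.6207
0.6824 > 0.6207 → Model A

Model A


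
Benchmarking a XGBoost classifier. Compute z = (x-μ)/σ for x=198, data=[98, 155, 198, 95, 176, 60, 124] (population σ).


μ = 129.4286, σ = 45.5878
z = (198 - 129.4286)/45.5878 = 1.5042

1.5042


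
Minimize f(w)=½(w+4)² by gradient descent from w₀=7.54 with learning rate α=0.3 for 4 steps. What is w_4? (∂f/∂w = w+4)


step 1: grad = 7.54+4 = 11.54; w = 7.54 - 0.3·(11.54) = 4.078
step 2: grad = 4.078+4 = 8.078; w = 4.078 - 0.3·(8.078) = 1.6546
step 3: grad = 1.6546+4 = 5.6546; w = 1.6546 - 0.3·(5.6546) = -0.04178
step 4: grad = -0.04178+4 = 3.95822; w = -0.04178 - 0.3·(3.95822) = -1.229246

-1.229246


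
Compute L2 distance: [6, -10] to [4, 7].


d = √((6-4)² + (-10-7)²)
  = √(4 + 289)
  = √293 = 17.1172

17.1172


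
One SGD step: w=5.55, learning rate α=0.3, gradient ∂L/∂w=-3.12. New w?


w_new = w - α·∇
= 5.55 - 0.3·-3.12
= 5.55 + 0.936
= 6.486

6.486


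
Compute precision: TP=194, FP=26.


Precision = TP/(TP+FP)
= 194/(194+26)
= 194/220 = 88.18%

88.18%


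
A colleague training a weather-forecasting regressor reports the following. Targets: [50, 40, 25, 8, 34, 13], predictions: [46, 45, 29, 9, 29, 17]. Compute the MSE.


Squared errors: (50-46)²=16, (40-45)²=25, (25-29)²=16, (8-9)²=1, (34-29)²=25, (13-17)²=16
Sum = 99
MSE = 99/6 = 33/2

33/2


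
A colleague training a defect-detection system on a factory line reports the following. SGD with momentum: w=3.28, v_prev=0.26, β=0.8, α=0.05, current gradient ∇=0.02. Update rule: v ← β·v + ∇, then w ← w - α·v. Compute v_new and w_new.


v_new = 0.8·0.26 + 0.02 = 0.208 + 0.02 = 0.228
w_new = 3.28 - 0.05·0.228 = 3.28 - 0.0114 = 3.2686

v_new=0.228, w_new=3.2686


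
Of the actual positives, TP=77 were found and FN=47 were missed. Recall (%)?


Recall = TP/(TP+FN)
= 77/(77+47)
= 77/124 = 62.1%

62.1%


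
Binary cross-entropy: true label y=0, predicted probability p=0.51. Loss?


BCE = -[y·ln(p) + (1-y)·ln(1-p)]
= -0 - 1·ln(1-0.51)
= -ln(0.49) = 0.7133

0.7133


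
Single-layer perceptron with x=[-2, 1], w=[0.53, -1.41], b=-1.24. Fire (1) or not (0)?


z = (-2)·(0.53) + (1)·(-1.41) - 1.24
  = -3.71
step(z) = 0 (z<0)

0


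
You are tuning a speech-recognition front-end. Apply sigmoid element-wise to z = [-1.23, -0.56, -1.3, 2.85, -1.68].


σ(-1.23) = 1/(1+e^1.23) = 0.2262
σ(-0.56) = 1/(1+e^0.56) = 0.3635
σ(-1.3) = 1/(1+e^1.3) = 0.2142
σ(2.85) = 1/(1+e^-2.85) = 0.9453
σ(-1.68) = 1/(1+e^1.68) = 0.1571
result = [0.2262, 0.3635, 0.2142, 0.9453, 0.1571]

[0.2262, 0.3635, 0.2142, 0.9453, 0.1571]


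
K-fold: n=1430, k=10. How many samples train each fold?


Fold size = 1430/10 = 143
Training per fold = 1430 - 143 = 1287

1287


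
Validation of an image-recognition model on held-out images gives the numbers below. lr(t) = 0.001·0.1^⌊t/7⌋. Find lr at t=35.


n_drops = ⌊35/7⌋ = 5
lr = 0.001·0.1^5 = 0.001·0.00001 = 0.00000001

0.00000001


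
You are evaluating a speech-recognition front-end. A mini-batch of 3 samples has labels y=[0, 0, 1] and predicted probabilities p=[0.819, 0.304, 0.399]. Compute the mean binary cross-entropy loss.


L[0] = -ln(1-0.819) = -ln(0.181) = 1.7093
L[1] = -ln(1-0.304) = -ln(0.696) = 0.3624
L[2] = -ln(0.399) = 0.9188
mean = (1.7093 + 0.3624 + 0.9188)/3 = 0.9968

0.9968


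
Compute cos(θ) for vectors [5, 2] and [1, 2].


A·B = 5·1 + 2·2 = 9
‖A‖ = √29 = 5.3852, ‖B‖ = √5 = 2.2361
cos = 9/(√29·√5) = 9/√145 = 0.7474

0.7474


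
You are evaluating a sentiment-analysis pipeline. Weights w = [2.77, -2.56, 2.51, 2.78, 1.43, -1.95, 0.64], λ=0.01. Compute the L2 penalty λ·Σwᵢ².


‖w‖₂² = (2.77)² + (-2.56)² + (2.51)² + (2.78)² + (1.43)² + (-1.95)² + (0.64)²
     = 7.6729 + 6.5536 + 6.3001 + 7.7284 + 2.0449 + 3.8025 + 0.4096
     = 34.512
λ·‖w‖₂² = 0.01·34.512 = 0.34512

0.34512


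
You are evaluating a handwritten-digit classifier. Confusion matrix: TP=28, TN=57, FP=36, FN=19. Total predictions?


Total = TP + TN + FP + FN
= 28 + 57 + 36 + 19
= 140
(Predicted positive: 64, predicted negative: 76)

140


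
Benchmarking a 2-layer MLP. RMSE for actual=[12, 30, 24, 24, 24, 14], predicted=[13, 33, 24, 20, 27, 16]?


MSE = 39/6 = 6.5
RMSE = √(39/6) = 2.5495

2.5495


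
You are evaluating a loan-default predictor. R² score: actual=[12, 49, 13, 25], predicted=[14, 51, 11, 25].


ȳ = 24.75
SS_res = Σ(y-ŷ)² = 12
SS_tot = Σ(y-ȳ)² = 888.75
R² = 1 - SS_res/SS_tot = 1 - 0.0135 = 0.9865

0.9865


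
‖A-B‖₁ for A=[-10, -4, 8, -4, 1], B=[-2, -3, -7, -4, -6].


d = |-10+ 2| + |-4+ 3| + |8+ 7| + |-4+ 4| + |1+ 6|
  = 8 + 1 + 15 + 0 + 7
  = 31

31


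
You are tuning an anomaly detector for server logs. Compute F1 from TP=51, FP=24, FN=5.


Precision = 51/75 = 0.68
Recall = 51/56 = 0.9107
F1 = 2·P·R/(P+R) = 2·TP/(2·TP+FP+FN) = 102/(102+24+5) = 102/131 = 0.7786

0.7786


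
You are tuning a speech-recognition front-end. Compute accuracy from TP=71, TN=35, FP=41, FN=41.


Accuracy = (TP+TN)/(TP+TN+FP+FN)
= (71+35)/(188)
= 106/188 = 56.38%

56.38%


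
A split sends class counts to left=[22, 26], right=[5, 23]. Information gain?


Parent = [27, 49], H_parent = 0.9387
H_left = 0.995 (n=48), H_right = 0.6769 (n=28)
H_children = (48/76)·0.995 + (28/76)·0.6769 = 0.8778
IG = 0.9387 - 0.8778 = 0.0609

0.0609


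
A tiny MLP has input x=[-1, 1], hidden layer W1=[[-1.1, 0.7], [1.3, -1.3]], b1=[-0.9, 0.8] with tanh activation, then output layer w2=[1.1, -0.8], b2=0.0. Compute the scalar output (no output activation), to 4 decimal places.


z1[0] = (-1.1)·(-1) + (0.7)·(1) - 0.9 = 0.9
z1[1] = (1.3)·(-1) + (-1.3)·(1) + 0.8 = -1.8
h = tanh(z1) = [0.7163, -0.9468]
output = (1.1)·(0.7163) + (-0.8)·(-0.9468) + 0.0 = 1.5454

1.5454


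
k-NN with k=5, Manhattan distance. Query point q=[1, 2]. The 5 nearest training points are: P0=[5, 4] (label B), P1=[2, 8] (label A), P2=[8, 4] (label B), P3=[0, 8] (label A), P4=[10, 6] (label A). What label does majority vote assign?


d(q,P0) = 6  (label B)
d(q,P1) = 7  (label A)
d(q,P2) = 9  (label B)
d(q,P3) = 7  (label A)
d(q,P4) = 13  (label A)
Votes: A=3, B=2
Majority → A

A


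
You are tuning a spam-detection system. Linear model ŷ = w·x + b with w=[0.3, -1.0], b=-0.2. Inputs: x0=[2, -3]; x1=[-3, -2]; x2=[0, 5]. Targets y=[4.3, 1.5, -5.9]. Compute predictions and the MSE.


ŷ0 = (0.3)·(2) + (-1.0)·(-3) - 0.2 = 3.4
ŷ1 = (0.3)·(-3) + (-1.0)·(-2) - 0.2 = 0.9
ŷ2 = (0.3)·(0) + (-1.0)·(5) - 0.2 = -5.2
errors² = [0.81, 0.36, 0.49]
MSE = 1.6600/3 = 0.5533

0.5533


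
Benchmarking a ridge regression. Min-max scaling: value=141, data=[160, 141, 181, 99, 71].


min=71, max=181
(141-71)/(181-71) = 70/110 = 0.6364

0.6364


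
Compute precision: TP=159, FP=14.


Precision = TP/(TP+FP)
= 159/(159+14)
= 159/173 = 91.91%

91.91%


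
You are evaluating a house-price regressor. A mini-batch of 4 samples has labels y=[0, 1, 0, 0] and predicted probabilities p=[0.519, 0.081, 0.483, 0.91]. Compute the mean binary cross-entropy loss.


L[0] = -ln(1-0.519) = -ln(0.481) = 0.7319
L[1] = -ln(0.081) = 2.5133
L[2] = -ln(1-0.483) = -ln(0.517) = 0.6597
L[3] = -ln(1-0.91) = -ln(0.09) = 2.4079
mean = (0.7319 + 2.5133 + 0.6597 + 2.4079)/4 = 1.5782

1.5782


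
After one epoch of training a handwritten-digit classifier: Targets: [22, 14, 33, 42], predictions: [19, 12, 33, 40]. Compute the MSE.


Squared errors: (22-19)²=9, (14-12)²=4, (33-33)²=0, (42-40)²=4
Sum = 17
MSE = 17/4 = 17/4

17/4


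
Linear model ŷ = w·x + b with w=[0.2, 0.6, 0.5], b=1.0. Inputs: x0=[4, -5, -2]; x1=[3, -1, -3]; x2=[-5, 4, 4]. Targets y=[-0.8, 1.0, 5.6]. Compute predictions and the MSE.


ŷ0 = (0.2)·(4) + (0.6)·(-5) + (0.5)·(-2) + 1.0 = -2.2
ŷ1 = (0.2)·(3) + (0.6)·(-1) + (0.5)·(-3) + 1.0 = -0.5
ŷ2 = (0.2)·(-5) + (0.6)·(4) + (0.5)·(4) + 1.0 = 4.4
errors² = [1.96, 2.25, 1.44]
MSE = 5.6500/3 = 1.8833

1.8833


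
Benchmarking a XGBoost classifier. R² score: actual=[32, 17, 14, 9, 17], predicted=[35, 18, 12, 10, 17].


ȳ = 17.8
SS_res = Σ(y-ŷ)² = 15
SS_tot = Σ(y-ȳ)² = 294.8
R² = 1 - SS_res/SS_tot = 1 - 0.0509 = 0.9491

0.9491


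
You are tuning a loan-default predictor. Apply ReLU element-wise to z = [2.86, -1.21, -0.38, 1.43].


ReLU(2.86) = max(0, 2.86) = 2.86
ReLU(-1.21) = max(0, -1.21) = 0.0
ReLU(-0.38) = max(0, -0.38) = 0.0
ReLU(1.43) = max(0, 1.43) = 1.43
result = [2.86, 0.0, 0.0, 1.43]

[2.86, 0.0, 0.0, 1.43]


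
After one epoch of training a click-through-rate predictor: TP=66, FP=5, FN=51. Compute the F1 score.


Precision = 66/71 = 0.9296
Recall = 66/117 = 0.5641
F1 = 2·P·R/(P+R) = 2·TP/(2·TP+FP+FN) = 132/(132+5+51) = 132/188 = 0.7021

0.7021


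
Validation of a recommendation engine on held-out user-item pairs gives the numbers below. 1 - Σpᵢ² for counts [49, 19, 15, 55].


Probabilities: [49/138, 19/138, 15/138, 55/138] ≈ [0.3551, 0.1377, 0.1087, 0.3986]
Σpᵢ² = (2401 + 361 + 225 + 3025)/138² = 6012/19044
Gini = 1 - Σpᵢ² = 1 - 6012/19044 = 0.6843

0.6843


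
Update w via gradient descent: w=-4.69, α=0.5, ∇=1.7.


w_new = w - α·∇
= -4.69 - 0.5·1.7
= -4.69 - 0.85
= -5.54

-5.54


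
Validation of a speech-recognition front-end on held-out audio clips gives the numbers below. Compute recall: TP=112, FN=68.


Recall = TP/(TP+FN)
= 112/(112+68)
= 112/180 = 62.22%

62.22%


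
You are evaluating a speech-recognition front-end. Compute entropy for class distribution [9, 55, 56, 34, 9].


Probabilities: [9/163, 55/163, 56/163, 34/163, 9/163] ≈ [0.0552, 0.3374, 0.3436, 0.2086, 0.0552]
H = -((9/163)·log₂(9/163) + (55/163)·log₂(55/163) + (56/163)·log₂(56/163) + (34/163)·log₂(34/163) + (9/163)·log₂(9/163))
  = 1.9916 bits

1.9916 bits


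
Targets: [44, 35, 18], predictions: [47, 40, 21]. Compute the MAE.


Absolute errors: |44-47|=3, |35-40|=5, |18-21|=3
Sum = 11
MAE = 11/3 = 11/3

11/3


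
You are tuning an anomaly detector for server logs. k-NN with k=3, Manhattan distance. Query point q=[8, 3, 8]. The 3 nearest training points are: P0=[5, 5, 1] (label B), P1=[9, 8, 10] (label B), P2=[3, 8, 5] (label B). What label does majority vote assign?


d(q,P0) = 12  (label B)
d(q,P1) = 8  (label B)
d(q,P2) = 13  (label B)
Votes: A=0, B=3
Majority → B

B


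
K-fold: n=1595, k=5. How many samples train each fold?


Fold size = 1595/5 = 319
Training per fold = 1595 - 319 = 1276

1276


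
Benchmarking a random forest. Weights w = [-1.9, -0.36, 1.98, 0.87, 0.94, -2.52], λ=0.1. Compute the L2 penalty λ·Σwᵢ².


‖w‖₂² = (-1.9)² + (-0.36)² + (1.98)² + (0.87)² + (0.94)² + (-2.52)²
     = 3.61 + 0.1296 + 3.9204 + 0.7569 + 0.8836 + 6.3504
     = 15.6509
λ·‖w‖₂² = 0.1·15.6509 = 1.56509

1.56509


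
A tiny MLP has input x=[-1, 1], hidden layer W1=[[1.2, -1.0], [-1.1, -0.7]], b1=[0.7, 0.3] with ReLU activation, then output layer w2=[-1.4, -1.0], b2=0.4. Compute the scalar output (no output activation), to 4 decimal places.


z1[0] = (1.2)·(-1) + (-1.0)·(1) + 0.7 = -1.5
z1[1] = (-1.1)·(-1) + (-0.7)·(1) + 0.3 = 0.7
h = ReLU(z1) = [0.0, 0.7]
output = (-1.4)·(0.0) + (-1.0)·(0.7) + 0.4 = -0.3

-0.3


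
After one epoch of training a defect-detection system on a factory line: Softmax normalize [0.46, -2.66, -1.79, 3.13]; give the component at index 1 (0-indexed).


Exponentials: e^0.46=1.5841, e^-2.66=0.0699, e^-1.79=0.167, e^3.13=22.874
Sum = 24.695
Softmax = [0.0641, 0.0028, 0.0068, 0.9263]
p[1] = 0.0699/24.695 = 0.0028

0.0028


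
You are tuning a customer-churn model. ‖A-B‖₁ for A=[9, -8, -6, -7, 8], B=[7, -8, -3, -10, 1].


d = |9-7| + |-8+ 8| + |-6+ 3| + |-7+ 10| + |8-1|
  = 2 + 0 + 3 + 3 + 7
  = 15

15


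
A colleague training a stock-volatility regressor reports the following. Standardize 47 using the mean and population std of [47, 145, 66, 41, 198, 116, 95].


μ = 101.1429, σ = 52.5722
z = (47 - 101.1429)/52.5722 = -1.0299

-1.0299


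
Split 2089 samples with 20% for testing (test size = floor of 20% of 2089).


Test = ⌊2089·20/100⌋ = 417
Train = 2089 - 417 = 1672

Train: 1672, Test: 417


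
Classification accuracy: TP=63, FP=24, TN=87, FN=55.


Accuracy = (TP+TN)/(TP+TN+FP+FN)
= (63+87)/(229)
= 150/229 = 65.5%

65.5%


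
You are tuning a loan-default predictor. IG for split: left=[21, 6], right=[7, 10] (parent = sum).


Parent = [28, 16], H_parent = 0.9457
H_left = 0.7642 (n=27), H_right = 0.9774 (n=17)
H_children = (27/44)·0.7642 + (17/44)·0.9774 = 0.8466
IG = 0.9457 - 0.8466 = 0.0991

0.0991


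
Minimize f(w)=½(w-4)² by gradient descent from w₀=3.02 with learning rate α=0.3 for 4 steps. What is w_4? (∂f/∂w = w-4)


step 1: grad = 3.02-4 = -0.98; w = 3.02 - 0.3·(-0.98) = 3.314
step 2: grad = 3.314-4 = -0.686; w = 3.314 - 0.3·(-0.686) = 3.5198
step 3: grad = 3.5198-4 = -0.4802; w = 3.5198 - 0.3·(-0.4802) = 3.66386
step 4: grad = 3.66386-4 = -0.33614; w = 3.66386 - 0.3·(-0.33614) = 3.764702

3.764702


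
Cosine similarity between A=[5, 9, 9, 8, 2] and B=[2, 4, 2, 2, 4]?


A·B = 5·2 + 9·4 + 9·2 + 8·2 + 2·4 = 88
‖A‖ = √255 = 15.9687, ‖B‖ = √44 = 6.6332
cos = 88/(√255·√44) = 88/√11220 = 0.8308

0.8308


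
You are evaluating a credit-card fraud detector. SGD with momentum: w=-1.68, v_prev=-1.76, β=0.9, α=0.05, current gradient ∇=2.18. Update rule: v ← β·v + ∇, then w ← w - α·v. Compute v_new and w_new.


v_new = 0.9·-1.76 + 2.18 = -1.584 + 2.18 = 0.596
w_new = -1.68 - 0.05·0.596 = -1.68 - 0.0298 = -1.7098

v_new=0.596, w_new=-1.7098


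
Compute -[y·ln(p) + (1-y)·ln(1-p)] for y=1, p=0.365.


BCE = -[y·ln(p) + (1-y)·ln(1-p)]
= -1·ln(0.365) - 0
= -ln(0.365) = 1.0079

1.0079


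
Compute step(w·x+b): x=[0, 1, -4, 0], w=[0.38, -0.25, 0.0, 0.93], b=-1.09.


z = (0)·(0.38) + (1)·(-0.25) + (-4)·(0.0) + (0)·(0.93) - 1.09
  = -1.34
step(z) = 0 (z<0)

0


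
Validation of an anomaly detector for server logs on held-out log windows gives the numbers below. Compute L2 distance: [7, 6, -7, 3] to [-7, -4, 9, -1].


d = √((7+ 7)² + (6+ 4)² + (-7-9)² + (3+ 1)²)
  = √(196 + 100 + 256 + 16)
  = √568 = 23.8328

23.8328


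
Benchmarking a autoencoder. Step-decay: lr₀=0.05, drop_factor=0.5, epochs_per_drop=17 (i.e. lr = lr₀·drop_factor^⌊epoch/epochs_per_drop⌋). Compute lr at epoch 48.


n_drops = ⌊48/17⌋ = 2
lr = 0.05·0.5^2 = 0.05·0.25 = 0.0125

0.0125


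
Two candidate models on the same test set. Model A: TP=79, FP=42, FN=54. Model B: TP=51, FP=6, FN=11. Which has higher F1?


Model A: P=79/121=0.6529, R=79/133=0.594, F1=2PR/(P+R)=2TP/(2TP+FP+FN)=158/254=0.622
Model B: P=51/57=0.8947, R=51/62=0.8226, F1=2PR/(P+R)=2TP/(2TP+FP+FN)=102/119=0.8571
0.622 < 0.8571 → Model B

Model B


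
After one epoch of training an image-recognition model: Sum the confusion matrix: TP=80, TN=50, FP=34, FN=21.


Total = TP + TN + FP + FN
= 80 + 50 + 34 + 21
= 185
(Predicted positive: 114, predicted negative: 71)

185


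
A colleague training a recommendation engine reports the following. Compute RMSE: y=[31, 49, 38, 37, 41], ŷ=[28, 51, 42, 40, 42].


MSE = 39/5 = 7.8
RMSE = √(39/5) = 2.7928

2.7928


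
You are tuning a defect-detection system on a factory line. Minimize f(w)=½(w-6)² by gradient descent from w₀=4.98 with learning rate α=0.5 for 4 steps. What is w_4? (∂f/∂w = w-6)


step 1: grad = 4.98-6 = -1.02; w = 4.98 - 0.5·(-1.02) = 5.49
step 2: grad = 5.49-6 = -0.51; w = 5.49 - 0.5·(-0.51) = 5.745
step 3: grad = 5.745-6 = -0.255; w = 5.745 - 0.5·(-0.255) = 5.8725
step 4: grad = 5.8725-6 = -0.1275; w = 5.8725 - 0.5·(-0.1275) = 5.93625

5.93625


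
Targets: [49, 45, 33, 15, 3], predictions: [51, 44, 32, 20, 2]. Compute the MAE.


Absolute errors: |49-51|=2, |45-44|=1, |33-32|=1, |15-20|=5, |3-2|=1
Sum = 10
MAE = 10/5 = 2

2


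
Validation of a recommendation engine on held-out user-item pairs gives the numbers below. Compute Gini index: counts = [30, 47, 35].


Probabilities: [30/112, 47/112, 35/112] ≈ [0.2679, 0.4196, 0.3125]
Σpᵢ² = (900 + 2209 + 1225)/112² = 4334/12544
Gini = 1 - Σpᵢ² = 1 - 4334/12544 = 0.6545

0.6545


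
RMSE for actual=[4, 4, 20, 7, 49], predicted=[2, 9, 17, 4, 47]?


MSE = 51/5 = 10.2
RMSE = √(51/5) = 3.1937

3.1937


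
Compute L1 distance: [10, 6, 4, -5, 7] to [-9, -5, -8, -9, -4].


d = |10+ 9| + |6+ 5| + |4+ 8| + |-5+ 9| + |7+ 4|
  = 19 + 11 + 12 + 4 + 11
  = 57

57


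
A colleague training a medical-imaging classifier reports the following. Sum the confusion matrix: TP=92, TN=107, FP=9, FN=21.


Total = TP + TN + FP + FN
= 92 + 107 + 9 + 21
= 229
(Predicted positive: 101, predicted negative: 128)

229


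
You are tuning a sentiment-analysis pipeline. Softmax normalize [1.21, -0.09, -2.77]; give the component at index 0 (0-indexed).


Exponentials: e^1.21=3.3535, e^-0.09=0.9139, e^-2.77=0.0627
Sum = 4.3301
Softmax = [0.7745, 0.2111, 0.0145]
p[0] = 3.3535/4.3301 = 0.7745

0.7745


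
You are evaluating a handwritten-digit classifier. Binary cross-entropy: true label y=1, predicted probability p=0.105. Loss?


BCE = -[y·ln(p) + (1-y)·ln(1-p)]
= -1·ln(0.105) - 0
= -ln(0.105) = 2.2538

2.2538


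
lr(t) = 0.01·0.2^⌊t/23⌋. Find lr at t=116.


n_drops = ⌊116/23⌋ = 5
lr = 0.01·0.2^5 = 0.01·0.00032 = 0.0000032

0.0000032


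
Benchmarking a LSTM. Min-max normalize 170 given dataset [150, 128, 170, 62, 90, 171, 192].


min=62, max=192
(170-62)/(192-62) = 108/130 = 0.8308

0.8308


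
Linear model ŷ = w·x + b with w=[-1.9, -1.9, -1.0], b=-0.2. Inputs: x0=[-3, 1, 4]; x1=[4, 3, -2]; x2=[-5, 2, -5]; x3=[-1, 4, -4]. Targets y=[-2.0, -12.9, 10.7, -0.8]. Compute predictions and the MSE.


ŷ0 = (-1.9)·(-3) + (-1.9)·(1) + (-1.0)·(4) - 0.2 = -0.4
ŷ1 = (-1.9)·(4) + (-1.9)·(3) + (-1.0)·(-2) - 0.2 = -11.5
ŷ2 = (-1.9)·(-5) + (-1.9)·(2) + (-1.0)·(-5) - 0.2 = 10.5
ŷ3 = (-1.9)·(-1) + (-1.9)·(4) + (-1.0)·(-4) - 0.2 = -1.9
errors² = [2.56, 1.96, 0.04, 1.21]
MSE = 5.7700/4 = 1.4425

1.4425


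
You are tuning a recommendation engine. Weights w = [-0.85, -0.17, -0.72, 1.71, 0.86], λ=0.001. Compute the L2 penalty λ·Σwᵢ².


‖w‖₂² = (-0.85)² + (-0.17)² + (-0.72)² + (1.71)² + (0.86)²
     = 0.7225 + 0.0289 + 0.5184 + 2.9241 + 0.7396
     = 4.9335
λ·‖w‖₂² = 0.001·4.9335 = 0.004934

0.004934


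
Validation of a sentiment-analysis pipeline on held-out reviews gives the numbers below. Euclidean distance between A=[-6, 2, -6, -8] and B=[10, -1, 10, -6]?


d = √((-6-10)² + (2+ 1)² + (-6-10)² + (-8+ 6)²)
  = √(256 + 9 + 256 + 4)
  = √525 = 22.9129

22.9129


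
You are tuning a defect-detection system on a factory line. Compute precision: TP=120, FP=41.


Precision = TP/(TP+FP)
= 120/(120+41)
= 120/161 = 74.53%

74.53%


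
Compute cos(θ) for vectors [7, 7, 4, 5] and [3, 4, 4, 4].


A·B = 7·3 + 7·4 + 4·4 + 5·4 = 85
‖A‖ = √139 = 11.7898, ‖B‖ = √57 = 7.5498
cos = 85/(√139·√57) = 85/√7923 = 0.9549

0.9549


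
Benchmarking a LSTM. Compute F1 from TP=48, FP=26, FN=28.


Precision = 48/74 = 0.6486
Recall = 48/76 = 0.6316
F1 = 2·P·R/(P+R) = 2·TP/(2·TP+FP+FN) = 96/(96+26+28) = 96/150 = 0.64

0.64


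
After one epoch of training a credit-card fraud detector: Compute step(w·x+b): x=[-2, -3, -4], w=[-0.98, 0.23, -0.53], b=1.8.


z = (-2)·(-0.98) + (-3)·(0.23) + (-4)·(-0.53) + 1.8
  = 5.19
step(z) = 1 (z≥0)

1


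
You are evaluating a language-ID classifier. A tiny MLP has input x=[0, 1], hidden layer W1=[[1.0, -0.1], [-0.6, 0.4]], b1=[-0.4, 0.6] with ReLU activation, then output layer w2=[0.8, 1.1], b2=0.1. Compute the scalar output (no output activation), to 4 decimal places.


z1[0] = (1.0)·(0) + (-0.1)·(1) - 0.4 = -0.5
z1[1] = (-0.6)·(0) + (0.4)·(1) + 0.6 = 1.0
h = ReLU(z1) = [0.0, 1.0]
output = (0.8)·(0.0) + (1.1)·(1.0) + 0.1 = 1.2

1.2


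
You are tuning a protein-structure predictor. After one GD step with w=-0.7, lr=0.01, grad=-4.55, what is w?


w_new = w - α·∇
= -0.7 - 0.01·-4.55
= -0.7 + 0.0455
= -0.6545

-0.6545


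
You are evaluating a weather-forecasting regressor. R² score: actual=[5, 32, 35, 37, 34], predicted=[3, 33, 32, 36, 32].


ȳ = 28.6
SS_res = Σ(y-ŷ)² = 19
SS_tot = Σ(y-ȳ)² = 709.2
R² = 1 - SS_res/SS_tot = 1 - 0.0268 = 0.9732

0.9732


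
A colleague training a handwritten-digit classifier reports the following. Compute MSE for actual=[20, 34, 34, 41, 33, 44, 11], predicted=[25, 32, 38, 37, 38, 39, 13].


Squared errors: (20-25)²=25, (34-32)²=4, (34-38)²=16, (41-37)²=16, (33-38)²=25, (44-39)²=25, (11-13)²=4
Sum = 115
MSE = 115/7 = 115/7

115/7


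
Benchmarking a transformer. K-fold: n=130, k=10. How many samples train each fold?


Fold size = 130/10 = 13
Training per fold = 130 - 13 = 117

117


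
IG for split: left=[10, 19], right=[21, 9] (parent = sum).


Parent = [31, 28], H_parent = 0.9981
H_left = 0.9294 (n=29), H_right = 0.8813 (n=30)
H_children = (29/59)·0.9294 + (30/59)·0.8813 = 0.9049
IG = 0.9981 - 0.9049 = 0.0932

0.0932


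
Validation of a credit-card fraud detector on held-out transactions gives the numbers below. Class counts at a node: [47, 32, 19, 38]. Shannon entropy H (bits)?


Probabilities: [47/136, 32/136, 19/136, 38/136] ≈ [0.3456, 0.2353, 0.1397, 0.2794]
H = -((47/136)·log₂(47/136) + (32/136)·log₂(32/136) + (19/136)·log₂(19/136) + (38/136)·log₂(38/136))
  = 1.9316 bits

1.9316 bits


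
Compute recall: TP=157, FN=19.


Recall = TP/(TP+FN)
= 157/(157+19)
= 157/176 = 89.2%

89.2%


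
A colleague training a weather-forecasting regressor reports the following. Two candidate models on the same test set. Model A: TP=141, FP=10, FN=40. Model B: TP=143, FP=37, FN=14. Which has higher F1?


Model A: P=141/151=0.9338, R=141/181=0.779, F1=2PR/(P+R)=2TP/(2TP+FP+FN)=282/332=0.8494
Model B: P=143/180=0.7944, R=143/157=0.9108, F1=2PR/(P+R)=2TP/(2TP+FP+FN)=286/337=0.8487
0.8494 > 0.8487 → Model A

Model A


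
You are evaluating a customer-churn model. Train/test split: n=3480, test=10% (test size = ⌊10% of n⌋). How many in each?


Test = ⌊3480·10/100⌋ = 348
Train = 3480 - 348 = 3132

Train: 3132, Test: 348


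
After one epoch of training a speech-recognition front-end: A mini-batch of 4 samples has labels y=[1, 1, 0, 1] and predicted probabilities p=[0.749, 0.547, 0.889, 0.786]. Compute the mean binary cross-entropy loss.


L[0] = -ln(0.749) = 0.289
L[1] = -ln(0.547) = 0.6033
L[2] = -ln(1-0.889) = -ln(0.111) = 2.1982
L[3] = -ln(0.786) = 0.2408
mean = (0.289 + 0.6033 + 2.1982 + 0.2408)/4 = 0.8328

0.8328


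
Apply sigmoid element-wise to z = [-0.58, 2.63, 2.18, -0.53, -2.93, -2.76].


σ(-0.58) = 1/(1+e^0.58) = 0.3589
σ(2.63) = 1/(1+e^-2.63) = 0.9328
σ(2.18) = 1/(1+e^-2.18) = 0.8984
σ(-0.53) = 1/(1+e^0.53) = 0.3705
σ(-2.93) = 1/(1+e^2.93) = 0.0507
σ(-2.76) = 1/(1+e^2.76) = 0.0595
result = [0.3589, 0.9328, 0.8984, 0.3705, 0.0507, 0.0595]

[0.3589, 0.9328, 0.8984, 0.3705, 0.0507, 0.0595]


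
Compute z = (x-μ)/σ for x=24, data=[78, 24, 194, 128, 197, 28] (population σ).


μ = 108.1667, σ = 70.7965
z = (24 - 108.1667)/70.7965 = -1.1889

-1.1889


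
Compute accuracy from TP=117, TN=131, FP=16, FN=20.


Accuracy = (TP+TN)/(TP+TN+FP+FN)
= (117+131)/(284)
= 248/284 = 87.32%

87.32%


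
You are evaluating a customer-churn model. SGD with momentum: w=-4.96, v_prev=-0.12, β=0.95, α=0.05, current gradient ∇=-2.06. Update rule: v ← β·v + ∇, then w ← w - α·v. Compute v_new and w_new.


v_new = 0.95·-0.12 - 2.06 = -0.114 - 2.06 = -2.174
w_new = -4.96 - 0.05·-2.174 = -4.96 + 0.1087 = -4.8513

v_new=-2.174, w_new=-4.8513


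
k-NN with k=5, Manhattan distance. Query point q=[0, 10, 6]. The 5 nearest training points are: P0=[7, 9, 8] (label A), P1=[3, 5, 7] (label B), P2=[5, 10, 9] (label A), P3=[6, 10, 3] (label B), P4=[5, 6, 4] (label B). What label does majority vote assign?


d(q,P0) = 10  (label A)
d(q,P1) = 9  (label B)
d(q,P2) = 8  (label A)
d(q,P3) = 9  (label B)
d(q,P4) = 11  (label B)
Votes: A=2, B=3
Majority → B

B


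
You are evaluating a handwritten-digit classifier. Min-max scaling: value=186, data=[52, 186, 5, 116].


min=5, max=186
(186-5)/(186-5) = 181/181 = 1.0

1.0


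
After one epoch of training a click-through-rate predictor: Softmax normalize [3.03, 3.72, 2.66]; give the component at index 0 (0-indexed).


Exponentials: e^3.03=20.6972, e^3.72=41.2644, e^2.66=14.2963
Sum = 76.2579
Softmax = [0.2714, 0.5411, 0.1875]
p[0] = 20.6972/76.2579 = 0.2714

0.2714


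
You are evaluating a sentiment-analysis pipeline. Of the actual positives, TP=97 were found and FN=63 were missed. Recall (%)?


Recall = TP/(TP+FN)
= 97/(97+63)
= 97/160 = 60.62%

60.62%


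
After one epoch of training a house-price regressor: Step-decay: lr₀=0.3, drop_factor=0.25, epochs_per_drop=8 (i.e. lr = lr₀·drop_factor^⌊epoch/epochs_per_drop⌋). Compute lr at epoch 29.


n_drops = ⌊29/8⌋ = 3
lr = 0.3·0.25^3 = 0.3·0.015625 = 0.0046875

0.0046875


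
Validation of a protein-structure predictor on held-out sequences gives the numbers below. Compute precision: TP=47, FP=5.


Precision = TP/(TP+FP)
= 47/(47+5)
= 47/52 = 90.38%

90.38%


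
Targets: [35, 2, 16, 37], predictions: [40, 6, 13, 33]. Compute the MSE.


Squared errors: (35-40)²=25, (2-6)²=16, (16-13)²=9, (37-33)²=16
Sum = 66
MSE = 66/4 = 33/2

33/2


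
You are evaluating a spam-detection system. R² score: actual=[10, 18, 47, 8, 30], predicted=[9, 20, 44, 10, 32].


ȳ = 22.6
SS_res = Σ(y-ŷ)² = 22
SS_tot = Σ(y-ȳ)² = 1043.2
R² = 1 - SS_res/SS_tot = 1 - 0.0211 = 0.9789

0.9789


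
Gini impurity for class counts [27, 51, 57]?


Probabilities: [27/135, 51/135, 57/135] ≈ [0.2, 0.3778, 0.4222]
Σpᵢ² = (729 + 2601 + 3249)/135² = 6579/18225
Gini = 1 - Σpᵢ² = 1 - 6579/18225 = 0.639

0.639


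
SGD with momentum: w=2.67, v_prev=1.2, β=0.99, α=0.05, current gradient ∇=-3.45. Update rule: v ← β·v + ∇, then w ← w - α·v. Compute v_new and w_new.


v_new = 0.99·1.2 - 3.45 = 1.188 - 3.45 = -2.262
w_new = 2.67 - 0.05·-2.262 = 2.67 + 0.1131 = 2.7831

v_new=-2.262, w_new=2.7831


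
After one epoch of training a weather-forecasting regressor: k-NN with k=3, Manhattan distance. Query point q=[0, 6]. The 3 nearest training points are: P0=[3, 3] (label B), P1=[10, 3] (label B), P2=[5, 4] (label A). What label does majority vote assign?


d(q,P0) = 6  (label B)
d(q,P1) = 13  (label B)
d(q,P2) = 7  (label A)
Votes: A=1, B=2
Majority → B

B


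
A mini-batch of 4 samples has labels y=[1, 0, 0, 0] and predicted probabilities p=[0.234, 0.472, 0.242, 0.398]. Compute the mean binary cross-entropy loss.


L[0] = -ln(0.234) = 1.4524
L[1] = -ln(1-0.472) = -ln(0.528) = 0.6387
L[2] = -ln(1-0.242) = -ln(0.758) = 0.2771
L[3] = -ln(1-0.398) = -ln(0.602) = 0.5075
mean = (1.4524 + 0.6387 + 0.2771 + 0.5075)/4 = 0.7189

0.7189


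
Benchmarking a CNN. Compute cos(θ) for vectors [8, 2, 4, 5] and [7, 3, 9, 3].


A·B = 8·7 + 2·3 + 4·9 + 5·3 = 113
‖A‖ = √109 = 10.4403, ‖B‖ = √148 = 12.1655
cos = 113/(√109·√148) = 113/√16132 = 0.8897

0.8897


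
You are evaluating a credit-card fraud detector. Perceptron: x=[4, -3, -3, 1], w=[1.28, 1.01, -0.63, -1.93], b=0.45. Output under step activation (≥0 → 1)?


z = (4)·(1.28) + (-3)·(1.01) + (-3)·(-0.63) + (1)·(-1.93) + 0.45
  = 2.5
step(z) = 1 (z≥0)

1


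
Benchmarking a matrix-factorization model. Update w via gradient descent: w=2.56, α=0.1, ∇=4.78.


w_new = w - α·∇
= 2.56 - 0.1·4.78
= 2.56 - 0.478
= 2.082

2.082


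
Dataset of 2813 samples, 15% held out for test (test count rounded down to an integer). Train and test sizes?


Test = ⌊2813·15/100⌋ = 421
Train = 2813 - 421 = 2392

Train: 2392, Test: 421


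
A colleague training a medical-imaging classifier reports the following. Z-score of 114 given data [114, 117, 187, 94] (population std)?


μ = 128, σ = 35.1923
z = (114 - 128)/35.1923 = -0.3978

-0.3978


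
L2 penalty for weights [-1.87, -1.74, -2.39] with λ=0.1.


‖w‖₂² = (-1.87)² + (-1.74)² + (-2.39)²
     = 3.4969 + 3.0276 + 5.7121
     = 12.2366
λ·‖w‖₂² = 0.1·12.2366 = 1.22366

1.22366


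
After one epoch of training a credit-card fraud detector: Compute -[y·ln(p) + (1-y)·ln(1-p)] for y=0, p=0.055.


BCE = -[y·ln(p) + (1-y)·ln(1-p)]
= -0 - 1·ln(1-0.055)
= -ln(0.945) = 0.0566

0.0566


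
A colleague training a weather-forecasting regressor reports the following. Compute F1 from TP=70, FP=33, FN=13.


Precision = 70/103 = 0.6796
Recall = 70/83 = 0.8434
F1 = 2·P·R/(P+R) = 2·TP/(2·TP+FP+FN) = 140/(140+33+13) = 140/186 = 0.7527

0.7527


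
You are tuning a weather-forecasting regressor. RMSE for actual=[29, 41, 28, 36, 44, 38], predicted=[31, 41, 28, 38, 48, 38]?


MSE = 24/6 = 4
RMSE = √(24/6) = 2.0

2.0


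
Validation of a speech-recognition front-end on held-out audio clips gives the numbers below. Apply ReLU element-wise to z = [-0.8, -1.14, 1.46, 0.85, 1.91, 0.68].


ReLU(-0.8) = max(0, -0.8) = 0.0
ReLU(-1.14) = max(0, -1.14) = 0.0
ReLU(1.46) = max(0, 1.46) = 1.46
ReLU(0.85) = max(0, 0.85) = 0.85
ReLU(1.91) = max(0, 1.91) = 1.91
ReLU(0.68) = max(0, 0.68) = 0.68
result = [0.0, 0.0, 1.46, 0.85, 1.91, 0.68]

[0.0, 0.0, 1.46, 0.85, 1.91, 0.68]


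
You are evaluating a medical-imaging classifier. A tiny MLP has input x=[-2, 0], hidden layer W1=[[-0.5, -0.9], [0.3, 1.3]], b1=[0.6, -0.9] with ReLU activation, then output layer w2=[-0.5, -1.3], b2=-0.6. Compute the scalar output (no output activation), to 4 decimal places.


z1[0] = (-0.5)·(-2) + (-0.9)·(0) + 0.6 = 1.6
z1[1] = (0.3)·(-2) + (1.3)·(0) - 0.9 = -1.5
h = ReLU(z1) = [1.6, 0.0]
output = (-0.5)·(1.6) + (-1.3)·(0.0) - 0.6 = -1.4

-1.4


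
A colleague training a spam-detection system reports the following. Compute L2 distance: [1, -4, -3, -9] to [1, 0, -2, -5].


d = √((1-1)² + (-4-0)² + (-3+ 2)² + (-9+ 5)²)
  = √(0 + 16 + 1 + 16)
  = √33 = 5.7446

5.7446


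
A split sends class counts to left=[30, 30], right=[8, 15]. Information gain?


Parent = [38, 45], H_parent = 0.9949
H_left = 1 (n=60), H_right = 0.9321 (n=23)
H_children = (60/83)·1 + (23/83)·0.9321 = 0.9812
IG = 0.9949 - 0.9812 = 0.0137

0.0137


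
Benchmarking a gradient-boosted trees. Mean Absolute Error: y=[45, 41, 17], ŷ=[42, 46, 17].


Absolute errors: |45-42|=3, |41-46|=5, |17-17|=0
Sum = 8
MAE = 8/3 = 8/3

8/3


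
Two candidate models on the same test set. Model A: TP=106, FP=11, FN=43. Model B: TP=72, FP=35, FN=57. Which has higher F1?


Model A: P=106/117=0.906, R=106/149=0.7114, F1=2PR/(P+R)=2TP/(2TP+FP+FN)=212/266=0.797
Model B: P=72/107=0.6729, R=72/129=0.5581, F1=2PR/(P+R)=2TP/(2TP+FP+FN)=144/236=0.6102
0.797 > 0.6102 → Model A

Model A


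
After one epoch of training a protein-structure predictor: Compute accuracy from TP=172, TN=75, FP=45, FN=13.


Accuracy = (TP+TN)/(TP+TN+FP+FN)
= (172+75)/(305)
= 247/305 = 80.98%

80.98%


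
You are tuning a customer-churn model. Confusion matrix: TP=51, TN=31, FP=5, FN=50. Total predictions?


Total = TP + TN + FP + FN
= 51 + 31 + 5 + 50
= 137
(Predicted positive: 56, predicted negative: 81)

137


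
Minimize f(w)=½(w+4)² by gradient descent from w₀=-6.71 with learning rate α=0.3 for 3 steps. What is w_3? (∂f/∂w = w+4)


step 1: grad = -6.71+4 = -2.71; w = -6.71 - 0.3·(-2.71) = -5.897
step 2: grad = -5.897+4 = -1.897; w = -5.897 - 0.3·(-1.897) = -5.3279
step 3: grad = -5.3279+4 = -1.3279; w = -5.3279 - 0.3·(-1.3279) = -4.92953

-4.92953


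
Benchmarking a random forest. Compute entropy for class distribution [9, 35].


Probabilities: [9/44, 35/44] ≈ [0.2045, 0.7955]
H = -((9/44)·log₂(9/44) + (35/44)·log₂(35/44))
  = 0.7309 bits

0.7309 bits


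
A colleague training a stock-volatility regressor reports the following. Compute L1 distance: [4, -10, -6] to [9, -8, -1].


d = |4-9| + |-10+ 8| + |-6+ 1|
  = 5 + 2 + 5
  = 12

12


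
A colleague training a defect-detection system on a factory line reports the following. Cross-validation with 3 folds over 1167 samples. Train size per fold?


Fold size = 1167/3 = 389
Training per fold = 1167 - 389 = 778

778


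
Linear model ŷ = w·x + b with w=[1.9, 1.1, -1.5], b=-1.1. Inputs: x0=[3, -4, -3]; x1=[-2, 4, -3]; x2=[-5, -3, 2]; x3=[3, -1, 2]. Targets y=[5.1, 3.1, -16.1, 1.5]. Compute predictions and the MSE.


ŷ0 = (1.9)·(3) + (1.1)·(-4) + (-1.5)·(-3) - 1.1 = 4.7
ŷ1 = (1.9)·(-2) + (1.1)·(4) + (-1.5)·(-3) - 1.1 = 4.0
ŷ2 = (1.9)·(-5) + (1.1)·(-3) + (-1.5)·(2) - 1.1 = -16.9
ŷ3 = (1.9)·(3) + (1.1)·(-1) + (-1.5)·(2) - 1.1 = 0.5
errors² = [0.16, 0.81, 0.64, 1.0]
MSE = 2.6100/4 = 0.6525

0.6525


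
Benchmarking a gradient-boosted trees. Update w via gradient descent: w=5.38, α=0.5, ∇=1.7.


w_new = w - α·∇
= 5.38 - 0.5·1.7
= 5.38 - 0.85
= 4.53

4.53


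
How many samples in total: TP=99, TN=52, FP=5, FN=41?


Total = TP + TN + FP + FN
= 99 + 52 + 5 + 41
= 197
(Predicted positive: 104, predicted negative: 93)

197


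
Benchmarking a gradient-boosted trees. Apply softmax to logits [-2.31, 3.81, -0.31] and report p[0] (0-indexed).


Exponentials: e^-2.31=0.0993, e^3.81=45.1504, e^-0.31=0.7334
Sum = 45.9831
Softmax = [0.0022, 0.9819, 0.016]
p[0] = 0.0993/45.9831 = 0.0022

0.0022


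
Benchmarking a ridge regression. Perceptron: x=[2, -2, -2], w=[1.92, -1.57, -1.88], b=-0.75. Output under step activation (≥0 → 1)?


z = (2)·(1.92) + (-2)·(-1.57) + (-2)·(-1.88) - 0.75
  = 9.99
step(z) = 1 (z≥0)

1


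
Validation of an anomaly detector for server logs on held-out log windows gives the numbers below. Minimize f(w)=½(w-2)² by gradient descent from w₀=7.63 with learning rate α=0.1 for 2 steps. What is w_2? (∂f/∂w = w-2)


step 1: grad = 7.63-2 = 5.63; w = 7.63 - 0.1·(5.63) = 7.067
step 2: grad = 7.067-2 = 5.067; w = 7.067 - 0.1·(5.067) = 6.5603

6.5603


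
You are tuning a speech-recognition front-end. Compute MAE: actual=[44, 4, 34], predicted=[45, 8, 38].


Absolute errors: |44-45|=1, |4-8|=4, |34-38|=4
Sum = 9
MAE = 9/3 = 3

3


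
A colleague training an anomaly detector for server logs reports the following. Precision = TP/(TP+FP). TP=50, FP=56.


Precision = TP/(TP+FP)
= 50/(50+56)
= 50/106 = 47.17%

47.17%


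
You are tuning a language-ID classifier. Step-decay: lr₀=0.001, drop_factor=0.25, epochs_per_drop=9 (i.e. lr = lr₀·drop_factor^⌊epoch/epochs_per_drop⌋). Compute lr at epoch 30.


n_drops = ⌊30/9⌋ = 3
lr = 0.001·0.25^3 = 0.001·0.015625 = 0.000015625

0.000015625


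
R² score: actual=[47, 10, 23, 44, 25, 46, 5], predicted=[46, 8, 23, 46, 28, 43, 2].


ȳ = 28.5714
SS_res = Σ(y-ŷ)² = 36
SS_tot = Σ(y-ȳ)² = 1825.71
R² = 1 - SS_res/SS_tot = 1 - 0.0197 = 0.9803

0.9803


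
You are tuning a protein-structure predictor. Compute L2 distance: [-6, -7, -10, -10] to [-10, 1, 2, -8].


d = √((-6+ 10)² + (-7-1)² + (-10-2)² + (-10+ 8)²)
  = √(16 + 64 + 144 + 4)
  = √228 = 15.0997

15.0997


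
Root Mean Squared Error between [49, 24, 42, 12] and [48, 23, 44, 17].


MSE = 31/4 = 7.75
RMSE = √(31/4) = 2.7839

2.7839


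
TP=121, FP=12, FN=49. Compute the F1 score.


Precision = 121/133 = 0.9098
Recall = 121/170 = 0.7118
F1 = 2·P·R/(P+R) = 2·TP/(2·TP+FP+FN) = 242/(242+12+49) = 242/303 = 0.7987

0.7987


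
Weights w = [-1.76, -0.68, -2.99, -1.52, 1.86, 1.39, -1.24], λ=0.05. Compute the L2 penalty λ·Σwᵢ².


‖w‖₂² = (-1.76)² + (-0.68)² + (-2.99)² + (-1.52)² + (1.86)² + (1.39)² + (-1.24)²
     = 3.0976 + 0.4624 + 8.9401 + 2.3104 + 3.4596 + 1.9321 + 1.5376
     = 21.7398
λ·‖w‖₂² = 0.05·21.7398 = 1.08699

1.08699


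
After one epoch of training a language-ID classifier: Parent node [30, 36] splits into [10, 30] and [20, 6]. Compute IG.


Parent = [30, 36], H_parent = 0.994
H_left = 0.8113 (n=40), H_right = 0.7793 (n=26)
H_children = (40/66)·0.8113 + (26/66)·0.7793 = 0.7987
IG = 0.994 - 0.7987 = 0.1953

0.1953


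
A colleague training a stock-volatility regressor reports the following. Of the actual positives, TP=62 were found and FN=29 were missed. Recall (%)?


Recall = TP/(TP+FN)
= 62/(62+29)
= 62/91 = 68.13%

68.13%


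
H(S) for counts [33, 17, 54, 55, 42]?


Probabilities: [33/201, 17/201, 54/201, 55/201, 42/201] ≈ [0.1642, 0.0846, 0.2687, 0.2736, 0.209]
H = -((33/201)·log₂(33/201) + (17/201)·log₂(17/201) + (54/201)·log₂(54/201) + (55/201)·log₂(55/201) + (42/201)·log₂(42/201))
  = 2.2224 bits

2.2224 bits


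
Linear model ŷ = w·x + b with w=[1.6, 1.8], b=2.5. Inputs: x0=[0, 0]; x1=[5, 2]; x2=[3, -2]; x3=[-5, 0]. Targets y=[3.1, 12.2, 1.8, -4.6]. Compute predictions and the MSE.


ŷ0 = (1.6)·(0) + (1.8)·(0) + 2.5 = 2.5
ŷ1 = (1.6)·(5) + (1.8)·(2) + 2.5 = 14.1
ŷ2 = (1.6)·(3) + (1.8)·(-2) + 2.5 = 3.7
ŷ3 = (1.6)·(-5) + (1.8)·(0) + 2.5 = -5.5
errors² = [0.36, 3.61, 3.61, 0.81]
MSE = 8.3900/4 = 2.0975

2.0975


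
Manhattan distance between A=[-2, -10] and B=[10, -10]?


d = |-2-10| + |-10+ 10|
  = 12 + 0
  = 12

12


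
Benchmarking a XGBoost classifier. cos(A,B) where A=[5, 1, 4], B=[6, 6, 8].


A·B = 5·6 + 1·6 + 4·8 = 68
‖A‖ = √42 = 6.4807, ‖B‖ = √136 = 11.6619
cos = 68/(√42·√136) = 68/√5712 = 0.8997

0.8997


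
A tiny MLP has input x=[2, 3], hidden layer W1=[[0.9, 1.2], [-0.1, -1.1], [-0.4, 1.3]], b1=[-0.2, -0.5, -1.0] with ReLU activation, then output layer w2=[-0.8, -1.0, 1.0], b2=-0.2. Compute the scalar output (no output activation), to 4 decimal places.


z1[0] = (0.9)·(2) + (1.2)·(3) - 0.2 = 5.2
z1[1] = (-0.1)·(2) + (-1.1)·(3) - 0.5 = -4.0
z1[2] = (-0.4)·(2) + (1.3)·(3) - 1.0 = 2.1
h = ReLU(z1) = [5.2, 0.0, 2.1]
output = (-0.8)·(5.2) + (-1.0)·(0.0) + (1.0)·(2.1) - 0.2 = -2.26

-2.26
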